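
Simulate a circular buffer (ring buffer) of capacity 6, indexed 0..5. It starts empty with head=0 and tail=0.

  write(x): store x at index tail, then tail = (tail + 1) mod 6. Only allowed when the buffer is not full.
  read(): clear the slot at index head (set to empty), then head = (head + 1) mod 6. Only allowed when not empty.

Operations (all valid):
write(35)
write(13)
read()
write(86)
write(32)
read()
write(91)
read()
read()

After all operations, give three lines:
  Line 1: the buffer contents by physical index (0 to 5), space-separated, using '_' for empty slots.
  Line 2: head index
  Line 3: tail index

Answer: _ _ _ _ 91 _
4
5

Derivation:
write(35): buf=[35 _ _ _ _ _], head=0, tail=1, size=1
write(13): buf=[35 13 _ _ _ _], head=0, tail=2, size=2
read(): buf=[_ 13 _ _ _ _], head=1, tail=2, size=1
write(86): buf=[_ 13 86 _ _ _], head=1, tail=3, size=2
write(32): buf=[_ 13 86 32 _ _], head=1, tail=4, size=3
read(): buf=[_ _ 86 32 _ _], head=2, tail=4, size=2
write(91): buf=[_ _ 86 32 91 _], head=2, tail=5, size=3
read(): buf=[_ _ _ 32 91 _], head=3, tail=5, size=2
read(): buf=[_ _ _ _ 91 _], head=4, tail=5, size=1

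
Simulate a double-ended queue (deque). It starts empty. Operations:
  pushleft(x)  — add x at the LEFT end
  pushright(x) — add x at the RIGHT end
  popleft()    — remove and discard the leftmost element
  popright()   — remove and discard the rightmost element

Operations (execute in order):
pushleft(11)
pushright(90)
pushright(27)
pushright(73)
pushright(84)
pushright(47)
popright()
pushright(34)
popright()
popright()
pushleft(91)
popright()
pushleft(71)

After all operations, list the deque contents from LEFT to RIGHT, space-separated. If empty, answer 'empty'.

pushleft(11): [11]
pushright(90): [11, 90]
pushright(27): [11, 90, 27]
pushright(73): [11, 90, 27, 73]
pushright(84): [11, 90, 27, 73, 84]
pushright(47): [11, 90, 27, 73, 84, 47]
popright(): [11, 90, 27, 73, 84]
pushright(34): [11, 90, 27, 73, 84, 34]
popright(): [11, 90, 27, 73, 84]
popright(): [11, 90, 27, 73]
pushleft(91): [91, 11, 90, 27, 73]
popright(): [91, 11, 90, 27]
pushleft(71): [71, 91, 11, 90, 27]

Answer: 71 91 11 90 27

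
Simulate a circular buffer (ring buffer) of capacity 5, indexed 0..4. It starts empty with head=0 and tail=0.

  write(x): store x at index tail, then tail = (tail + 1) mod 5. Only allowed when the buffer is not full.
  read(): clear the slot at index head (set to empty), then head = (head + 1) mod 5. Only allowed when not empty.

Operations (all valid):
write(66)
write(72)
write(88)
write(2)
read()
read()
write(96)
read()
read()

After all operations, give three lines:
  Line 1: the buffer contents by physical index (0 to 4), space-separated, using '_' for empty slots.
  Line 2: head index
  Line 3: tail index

write(66): buf=[66 _ _ _ _], head=0, tail=1, size=1
write(72): buf=[66 72 _ _ _], head=0, tail=2, size=2
write(88): buf=[66 72 88 _ _], head=0, tail=3, size=3
write(2): buf=[66 72 88 2 _], head=0, tail=4, size=4
read(): buf=[_ 72 88 2 _], head=1, tail=4, size=3
read(): buf=[_ _ 88 2 _], head=2, tail=4, size=2
write(96): buf=[_ _ 88 2 96], head=2, tail=0, size=3
read(): buf=[_ _ _ 2 96], head=3, tail=0, size=2
read(): buf=[_ _ _ _ 96], head=4, tail=0, size=1

Answer: _ _ _ _ 96
4
0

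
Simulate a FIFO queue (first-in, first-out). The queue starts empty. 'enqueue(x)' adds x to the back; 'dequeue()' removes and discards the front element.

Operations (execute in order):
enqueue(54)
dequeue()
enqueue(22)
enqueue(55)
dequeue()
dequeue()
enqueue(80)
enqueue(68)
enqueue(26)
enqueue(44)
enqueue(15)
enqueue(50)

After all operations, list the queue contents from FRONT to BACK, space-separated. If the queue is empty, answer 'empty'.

enqueue(54): [54]
dequeue(): []
enqueue(22): [22]
enqueue(55): [22, 55]
dequeue(): [55]
dequeue(): []
enqueue(80): [80]
enqueue(68): [80, 68]
enqueue(26): [80, 68, 26]
enqueue(44): [80, 68, 26, 44]
enqueue(15): [80, 68, 26, 44, 15]
enqueue(50): [80, 68, 26, 44, 15, 50]

Answer: 80 68 26 44 15 50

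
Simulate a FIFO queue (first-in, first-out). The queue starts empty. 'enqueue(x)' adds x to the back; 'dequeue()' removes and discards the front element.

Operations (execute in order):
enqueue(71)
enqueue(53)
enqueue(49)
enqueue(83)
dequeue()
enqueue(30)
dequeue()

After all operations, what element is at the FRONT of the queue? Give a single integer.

enqueue(71): queue = [71]
enqueue(53): queue = [71, 53]
enqueue(49): queue = [71, 53, 49]
enqueue(83): queue = [71, 53, 49, 83]
dequeue(): queue = [53, 49, 83]
enqueue(30): queue = [53, 49, 83, 30]
dequeue(): queue = [49, 83, 30]

Answer: 49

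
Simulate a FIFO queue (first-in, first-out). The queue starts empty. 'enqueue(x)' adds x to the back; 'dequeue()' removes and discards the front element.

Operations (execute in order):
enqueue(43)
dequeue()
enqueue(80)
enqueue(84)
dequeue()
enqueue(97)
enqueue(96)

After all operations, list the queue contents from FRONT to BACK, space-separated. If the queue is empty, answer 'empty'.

enqueue(43): [43]
dequeue(): []
enqueue(80): [80]
enqueue(84): [80, 84]
dequeue(): [84]
enqueue(97): [84, 97]
enqueue(96): [84, 97, 96]

Answer: 84 97 96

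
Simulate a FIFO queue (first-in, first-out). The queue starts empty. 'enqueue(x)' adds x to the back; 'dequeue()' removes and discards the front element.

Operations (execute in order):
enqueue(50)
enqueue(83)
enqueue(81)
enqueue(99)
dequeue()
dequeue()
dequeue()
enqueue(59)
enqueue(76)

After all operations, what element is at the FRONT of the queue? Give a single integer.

Answer: 99

Derivation:
enqueue(50): queue = [50]
enqueue(83): queue = [50, 83]
enqueue(81): queue = [50, 83, 81]
enqueue(99): queue = [50, 83, 81, 99]
dequeue(): queue = [83, 81, 99]
dequeue(): queue = [81, 99]
dequeue(): queue = [99]
enqueue(59): queue = [99, 59]
enqueue(76): queue = [99, 59, 76]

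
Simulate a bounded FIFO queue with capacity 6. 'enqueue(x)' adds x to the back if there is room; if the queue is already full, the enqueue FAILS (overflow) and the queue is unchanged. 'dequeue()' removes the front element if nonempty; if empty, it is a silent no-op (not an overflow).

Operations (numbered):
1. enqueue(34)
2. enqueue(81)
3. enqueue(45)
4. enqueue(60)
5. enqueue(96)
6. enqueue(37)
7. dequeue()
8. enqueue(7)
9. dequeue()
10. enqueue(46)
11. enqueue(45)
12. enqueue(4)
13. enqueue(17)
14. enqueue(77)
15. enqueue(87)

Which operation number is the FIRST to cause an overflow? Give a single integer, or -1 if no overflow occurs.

Answer: 11

Derivation:
1. enqueue(34): size=1
2. enqueue(81): size=2
3. enqueue(45): size=3
4. enqueue(60): size=4
5. enqueue(96): size=5
6. enqueue(37): size=6
7. dequeue(): size=5
8. enqueue(7): size=6
9. dequeue(): size=5
10. enqueue(46): size=6
11. enqueue(45): size=6=cap → OVERFLOW (fail)
12. enqueue(4): size=6=cap → OVERFLOW (fail)
13. enqueue(17): size=6=cap → OVERFLOW (fail)
14. enqueue(77): size=6=cap → OVERFLOW (fail)
15. enqueue(87): size=6=cap → OVERFLOW (fail)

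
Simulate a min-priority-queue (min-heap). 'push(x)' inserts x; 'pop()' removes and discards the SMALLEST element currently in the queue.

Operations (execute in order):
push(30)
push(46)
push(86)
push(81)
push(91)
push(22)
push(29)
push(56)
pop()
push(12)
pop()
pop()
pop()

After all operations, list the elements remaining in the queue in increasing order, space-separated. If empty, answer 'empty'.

push(30): heap contents = [30]
push(46): heap contents = [30, 46]
push(86): heap contents = [30, 46, 86]
push(81): heap contents = [30, 46, 81, 86]
push(91): heap contents = [30, 46, 81, 86, 91]
push(22): heap contents = [22, 30, 46, 81, 86, 91]
push(29): heap contents = [22, 29, 30, 46, 81, 86, 91]
push(56): heap contents = [22, 29, 30, 46, 56, 81, 86, 91]
pop() → 22: heap contents = [29, 30, 46, 56, 81, 86, 91]
push(12): heap contents = [12, 29, 30, 46, 56, 81, 86, 91]
pop() → 12: heap contents = [29, 30, 46, 56, 81, 86, 91]
pop() → 29: heap contents = [30, 46, 56, 81, 86, 91]
pop() → 30: heap contents = [46, 56, 81, 86, 91]

Answer: 46 56 81 86 91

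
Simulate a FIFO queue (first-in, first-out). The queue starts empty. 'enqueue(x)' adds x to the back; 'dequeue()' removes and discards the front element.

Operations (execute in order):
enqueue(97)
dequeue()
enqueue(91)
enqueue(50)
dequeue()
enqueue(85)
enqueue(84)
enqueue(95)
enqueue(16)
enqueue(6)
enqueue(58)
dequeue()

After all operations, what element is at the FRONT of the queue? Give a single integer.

Answer: 85

Derivation:
enqueue(97): queue = [97]
dequeue(): queue = []
enqueue(91): queue = [91]
enqueue(50): queue = [91, 50]
dequeue(): queue = [50]
enqueue(85): queue = [50, 85]
enqueue(84): queue = [50, 85, 84]
enqueue(95): queue = [50, 85, 84, 95]
enqueue(16): queue = [50, 85, 84, 95, 16]
enqueue(6): queue = [50, 85, 84, 95, 16, 6]
enqueue(58): queue = [50, 85, 84, 95, 16, 6, 58]
dequeue(): queue = [85, 84, 95, 16, 6, 58]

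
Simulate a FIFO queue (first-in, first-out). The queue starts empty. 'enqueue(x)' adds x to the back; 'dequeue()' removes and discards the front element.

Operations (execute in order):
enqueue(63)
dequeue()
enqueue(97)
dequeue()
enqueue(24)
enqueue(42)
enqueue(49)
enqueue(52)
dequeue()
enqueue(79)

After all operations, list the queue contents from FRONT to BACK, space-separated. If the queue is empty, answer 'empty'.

enqueue(63): [63]
dequeue(): []
enqueue(97): [97]
dequeue(): []
enqueue(24): [24]
enqueue(42): [24, 42]
enqueue(49): [24, 42, 49]
enqueue(52): [24, 42, 49, 52]
dequeue(): [42, 49, 52]
enqueue(79): [42, 49, 52, 79]

Answer: 42 49 52 79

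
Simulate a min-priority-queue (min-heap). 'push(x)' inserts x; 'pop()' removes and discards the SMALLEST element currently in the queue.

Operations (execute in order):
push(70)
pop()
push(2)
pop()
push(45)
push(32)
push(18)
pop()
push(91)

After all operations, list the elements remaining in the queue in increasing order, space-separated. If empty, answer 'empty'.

push(70): heap contents = [70]
pop() → 70: heap contents = []
push(2): heap contents = [2]
pop() → 2: heap contents = []
push(45): heap contents = [45]
push(32): heap contents = [32, 45]
push(18): heap contents = [18, 32, 45]
pop() → 18: heap contents = [32, 45]
push(91): heap contents = [32, 45, 91]

Answer: 32 45 91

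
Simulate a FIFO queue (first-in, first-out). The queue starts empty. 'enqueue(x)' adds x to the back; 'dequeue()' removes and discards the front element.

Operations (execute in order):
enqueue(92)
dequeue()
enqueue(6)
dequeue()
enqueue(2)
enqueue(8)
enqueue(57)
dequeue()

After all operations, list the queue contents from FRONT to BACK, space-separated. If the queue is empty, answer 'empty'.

Answer: 8 57

Derivation:
enqueue(92): [92]
dequeue(): []
enqueue(6): [6]
dequeue(): []
enqueue(2): [2]
enqueue(8): [2, 8]
enqueue(57): [2, 8, 57]
dequeue(): [8, 57]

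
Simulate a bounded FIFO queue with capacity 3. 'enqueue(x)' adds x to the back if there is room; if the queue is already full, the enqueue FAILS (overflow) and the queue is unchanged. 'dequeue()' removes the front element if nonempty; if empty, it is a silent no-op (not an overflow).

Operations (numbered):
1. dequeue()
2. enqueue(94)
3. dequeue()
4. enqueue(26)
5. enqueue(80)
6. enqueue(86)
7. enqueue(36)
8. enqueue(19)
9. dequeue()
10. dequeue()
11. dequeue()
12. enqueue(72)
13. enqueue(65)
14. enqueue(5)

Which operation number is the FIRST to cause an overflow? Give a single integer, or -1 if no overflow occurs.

1. dequeue(): empty, no-op, size=0
2. enqueue(94): size=1
3. dequeue(): size=0
4. enqueue(26): size=1
5. enqueue(80): size=2
6. enqueue(86): size=3
7. enqueue(36): size=3=cap → OVERFLOW (fail)
8. enqueue(19): size=3=cap → OVERFLOW (fail)
9. dequeue(): size=2
10. dequeue(): size=1
11. dequeue(): size=0
12. enqueue(72): size=1
13. enqueue(65): size=2
14. enqueue(5): size=3

Answer: 7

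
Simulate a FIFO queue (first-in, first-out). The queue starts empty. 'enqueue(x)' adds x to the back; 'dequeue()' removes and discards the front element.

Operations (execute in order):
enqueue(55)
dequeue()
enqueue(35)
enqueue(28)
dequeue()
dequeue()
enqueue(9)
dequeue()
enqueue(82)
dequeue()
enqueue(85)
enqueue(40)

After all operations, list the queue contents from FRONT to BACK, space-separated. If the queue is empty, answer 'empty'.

Answer: 85 40

Derivation:
enqueue(55): [55]
dequeue(): []
enqueue(35): [35]
enqueue(28): [35, 28]
dequeue(): [28]
dequeue(): []
enqueue(9): [9]
dequeue(): []
enqueue(82): [82]
dequeue(): []
enqueue(85): [85]
enqueue(40): [85, 40]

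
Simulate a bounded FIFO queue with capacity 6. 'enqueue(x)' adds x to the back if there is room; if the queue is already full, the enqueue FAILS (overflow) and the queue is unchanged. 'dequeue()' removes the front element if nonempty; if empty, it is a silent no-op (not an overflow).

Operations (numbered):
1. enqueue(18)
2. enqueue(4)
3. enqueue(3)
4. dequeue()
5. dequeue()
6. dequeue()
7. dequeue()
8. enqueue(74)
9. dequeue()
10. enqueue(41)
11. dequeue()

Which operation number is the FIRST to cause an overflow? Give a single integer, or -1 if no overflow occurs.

1. enqueue(18): size=1
2. enqueue(4): size=2
3. enqueue(3): size=3
4. dequeue(): size=2
5. dequeue(): size=1
6. dequeue(): size=0
7. dequeue(): empty, no-op, size=0
8. enqueue(74): size=1
9. dequeue(): size=0
10. enqueue(41): size=1
11. dequeue(): size=0

Answer: -1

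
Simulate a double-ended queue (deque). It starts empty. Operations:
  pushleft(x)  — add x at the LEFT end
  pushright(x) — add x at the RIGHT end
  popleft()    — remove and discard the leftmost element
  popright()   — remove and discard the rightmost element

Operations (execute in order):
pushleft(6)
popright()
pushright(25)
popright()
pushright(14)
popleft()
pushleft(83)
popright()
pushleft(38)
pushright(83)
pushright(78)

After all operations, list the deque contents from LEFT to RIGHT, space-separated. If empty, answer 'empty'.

pushleft(6): [6]
popright(): []
pushright(25): [25]
popright(): []
pushright(14): [14]
popleft(): []
pushleft(83): [83]
popright(): []
pushleft(38): [38]
pushright(83): [38, 83]
pushright(78): [38, 83, 78]

Answer: 38 83 78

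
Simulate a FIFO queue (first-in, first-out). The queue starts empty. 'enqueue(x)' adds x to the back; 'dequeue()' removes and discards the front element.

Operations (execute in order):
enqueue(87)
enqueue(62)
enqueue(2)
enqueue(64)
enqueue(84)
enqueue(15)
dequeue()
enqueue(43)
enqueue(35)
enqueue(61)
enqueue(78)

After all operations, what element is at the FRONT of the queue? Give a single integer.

enqueue(87): queue = [87]
enqueue(62): queue = [87, 62]
enqueue(2): queue = [87, 62, 2]
enqueue(64): queue = [87, 62, 2, 64]
enqueue(84): queue = [87, 62, 2, 64, 84]
enqueue(15): queue = [87, 62, 2, 64, 84, 15]
dequeue(): queue = [62, 2, 64, 84, 15]
enqueue(43): queue = [62, 2, 64, 84, 15, 43]
enqueue(35): queue = [62, 2, 64, 84, 15, 43, 35]
enqueue(61): queue = [62, 2, 64, 84, 15, 43, 35, 61]
enqueue(78): queue = [62, 2, 64, 84, 15, 43, 35, 61, 78]

Answer: 62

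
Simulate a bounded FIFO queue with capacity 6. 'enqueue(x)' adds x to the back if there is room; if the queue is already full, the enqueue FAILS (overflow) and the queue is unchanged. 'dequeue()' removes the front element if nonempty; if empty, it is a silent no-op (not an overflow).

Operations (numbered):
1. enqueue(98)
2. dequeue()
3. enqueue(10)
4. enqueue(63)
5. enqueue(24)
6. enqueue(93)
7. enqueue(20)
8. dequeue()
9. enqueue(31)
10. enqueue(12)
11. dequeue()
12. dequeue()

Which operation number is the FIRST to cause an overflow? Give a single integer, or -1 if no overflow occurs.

1. enqueue(98): size=1
2. dequeue(): size=0
3. enqueue(10): size=1
4. enqueue(63): size=2
5. enqueue(24): size=3
6. enqueue(93): size=4
7. enqueue(20): size=5
8. dequeue(): size=4
9. enqueue(31): size=5
10. enqueue(12): size=6
11. dequeue(): size=5
12. dequeue(): size=4

Answer: -1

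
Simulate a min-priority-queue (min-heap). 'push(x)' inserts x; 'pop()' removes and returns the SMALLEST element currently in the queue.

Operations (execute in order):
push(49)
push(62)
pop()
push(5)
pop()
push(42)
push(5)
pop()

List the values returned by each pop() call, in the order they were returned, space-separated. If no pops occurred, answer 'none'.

Answer: 49 5 5

Derivation:
push(49): heap contents = [49]
push(62): heap contents = [49, 62]
pop() → 49: heap contents = [62]
push(5): heap contents = [5, 62]
pop() → 5: heap contents = [62]
push(42): heap contents = [42, 62]
push(5): heap contents = [5, 42, 62]
pop() → 5: heap contents = [42, 62]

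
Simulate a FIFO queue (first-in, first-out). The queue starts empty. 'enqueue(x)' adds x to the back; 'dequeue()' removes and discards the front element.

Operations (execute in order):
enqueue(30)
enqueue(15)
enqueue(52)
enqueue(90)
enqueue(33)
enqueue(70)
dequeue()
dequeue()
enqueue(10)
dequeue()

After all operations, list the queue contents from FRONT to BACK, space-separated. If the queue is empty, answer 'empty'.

enqueue(30): [30]
enqueue(15): [30, 15]
enqueue(52): [30, 15, 52]
enqueue(90): [30, 15, 52, 90]
enqueue(33): [30, 15, 52, 90, 33]
enqueue(70): [30, 15, 52, 90, 33, 70]
dequeue(): [15, 52, 90, 33, 70]
dequeue(): [52, 90, 33, 70]
enqueue(10): [52, 90, 33, 70, 10]
dequeue(): [90, 33, 70, 10]

Answer: 90 33 70 10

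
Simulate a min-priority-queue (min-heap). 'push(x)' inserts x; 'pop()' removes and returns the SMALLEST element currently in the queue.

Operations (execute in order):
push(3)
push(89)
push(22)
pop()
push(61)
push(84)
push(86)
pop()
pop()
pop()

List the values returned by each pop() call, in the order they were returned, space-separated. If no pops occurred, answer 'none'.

push(3): heap contents = [3]
push(89): heap contents = [3, 89]
push(22): heap contents = [3, 22, 89]
pop() → 3: heap contents = [22, 89]
push(61): heap contents = [22, 61, 89]
push(84): heap contents = [22, 61, 84, 89]
push(86): heap contents = [22, 61, 84, 86, 89]
pop() → 22: heap contents = [61, 84, 86, 89]
pop() → 61: heap contents = [84, 86, 89]
pop() → 84: heap contents = [86, 89]

Answer: 3 22 61 84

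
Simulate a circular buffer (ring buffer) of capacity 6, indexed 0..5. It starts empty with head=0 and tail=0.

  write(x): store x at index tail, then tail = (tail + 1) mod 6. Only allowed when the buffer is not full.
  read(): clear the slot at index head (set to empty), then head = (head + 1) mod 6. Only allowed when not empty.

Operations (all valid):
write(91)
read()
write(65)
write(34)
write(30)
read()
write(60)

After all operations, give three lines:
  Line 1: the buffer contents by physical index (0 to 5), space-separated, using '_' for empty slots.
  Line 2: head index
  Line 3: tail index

Answer: _ _ 34 30 60 _
2
5

Derivation:
write(91): buf=[91 _ _ _ _ _], head=0, tail=1, size=1
read(): buf=[_ _ _ _ _ _], head=1, tail=1, size=0
write(65): buf=[_ 65 _ _ _ _], head=1, tail=2, size=1
write(34): buf=[_ 65 34 _ _ _], head=1, tail=3, size=2
write(30): buf=[_ 65 34 30 _ _], head=1, tail=4, size=3
read(): buf=[_ _ 34 30 _ _], head=2, tail=4, size=2
write(60): buf=[_ _ 34 30 60 _], head=2, tail=5, size=3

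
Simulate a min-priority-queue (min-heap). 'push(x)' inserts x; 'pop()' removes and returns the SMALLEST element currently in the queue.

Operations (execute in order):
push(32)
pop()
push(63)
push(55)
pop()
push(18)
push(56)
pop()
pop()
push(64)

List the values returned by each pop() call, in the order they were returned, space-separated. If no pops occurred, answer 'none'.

Answer: 32 55 18 56

Derivation:
push(32): heap contents = [32]
pop() → 32: heap contents = []
push(63): heap contents = [63]
push(55): heap contents = [55, 63]
pop() → 55: heap contents = [63]
push(18): heap contents = [18, 63]
push(56): heap contents = [18, 56, 63]
pop() → 18: heap contents = [56, 63]
pop() → 56: heap contents = [63]
push(64): heap contents = [63, 64]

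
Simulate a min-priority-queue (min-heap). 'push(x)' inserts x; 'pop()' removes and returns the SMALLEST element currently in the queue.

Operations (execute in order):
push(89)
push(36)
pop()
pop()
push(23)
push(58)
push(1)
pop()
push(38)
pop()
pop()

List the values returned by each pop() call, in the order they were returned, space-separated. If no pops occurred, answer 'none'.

push(89): heap contents = [89]
push(36): heap contents = [36, 89]
pop() → 36: heap contents = [89]
pop() → 89: heap contents = []
push(23): heap contents = [23]
push(58): heap contents = [23, 58]
push(1): heap contents = [1, 23, 58]
pop() → 1: heap contents = [23, 58]
push(38): heap contents = [23, 38, 58]
pop() → 23: heap contents = [38, 58]
pop() → 38: heap contents = [58]

Answer: 36 89 1 23 38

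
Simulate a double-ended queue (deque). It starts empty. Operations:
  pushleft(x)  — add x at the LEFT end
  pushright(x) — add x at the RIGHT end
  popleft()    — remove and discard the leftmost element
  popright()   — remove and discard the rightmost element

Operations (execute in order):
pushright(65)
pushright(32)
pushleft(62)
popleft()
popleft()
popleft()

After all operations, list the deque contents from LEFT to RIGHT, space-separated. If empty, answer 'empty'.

pushright(65): [65]
pushright(32): [65, 32]
pushleft(62): [62, 65, 32]
popleft(): [65, 32]
popleft(): [32]
popleft(): []

Answer: empty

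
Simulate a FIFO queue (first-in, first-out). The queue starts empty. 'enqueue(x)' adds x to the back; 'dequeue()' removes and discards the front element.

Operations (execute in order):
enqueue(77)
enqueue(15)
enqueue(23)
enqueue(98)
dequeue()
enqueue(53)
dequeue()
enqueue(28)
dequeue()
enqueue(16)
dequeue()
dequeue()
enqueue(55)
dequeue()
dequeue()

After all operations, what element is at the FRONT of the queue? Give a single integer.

enqueue(77): queue = [77]
enqueue(15): queue = [77, 15]
enqueue(23): queue = [77, 15, 23]
enqueue(98): queue = [77, 15, 23, 98]
dequeue(): queue = [15, 23, 98]
enqueue(53): queue = [15, 23, 98, 53]
dequeue(): queue = [23, 98, 53]
enqueue(28): queue = [23, 98, 53, 28]
dequeue(): queue = [98, 53, 28]
enqueue(16): queue = [98, 53, 28, 16]
dequeue(): queue = [53, 28, 16]
dequeue(): queue = [28, 16]
enqueue(55): queue = [28, 16, 55]
dequeue(): queue = [16, 55]
dequeue(): queue = [55]

Answer: 55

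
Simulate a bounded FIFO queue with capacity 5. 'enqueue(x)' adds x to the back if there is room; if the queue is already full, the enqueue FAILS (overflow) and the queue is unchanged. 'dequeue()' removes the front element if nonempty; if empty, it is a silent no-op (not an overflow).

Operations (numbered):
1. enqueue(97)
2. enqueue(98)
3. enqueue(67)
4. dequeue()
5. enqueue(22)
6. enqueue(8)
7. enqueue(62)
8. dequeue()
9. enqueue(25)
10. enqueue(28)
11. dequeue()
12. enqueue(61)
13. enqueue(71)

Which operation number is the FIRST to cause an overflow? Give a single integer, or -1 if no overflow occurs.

Answer: 10

Derivation:
1. enqueue(97): size=1
2. enqueue(98): size=2
3. enqueue(67): size=3
4. dequeue(): size=2
5. enqueue(22): size=3
6. enqueue(8): size=4
7. enqueue(62): size=5
8. dequeue(): size=4
9. enqueue(25): size=5
10. enqueue(28): size=5=cap → OVERFLOW (fail)
11. dequeue(): size=4
12. enqueue(61): size=5
13. enqueue(71): size=5=cap → OVERFLOW (fail)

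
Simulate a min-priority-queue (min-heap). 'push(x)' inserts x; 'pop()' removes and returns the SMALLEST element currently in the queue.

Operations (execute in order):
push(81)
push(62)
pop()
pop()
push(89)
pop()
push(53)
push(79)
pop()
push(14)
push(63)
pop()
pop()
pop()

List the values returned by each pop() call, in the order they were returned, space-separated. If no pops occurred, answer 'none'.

Answer: 62 81 89 53 14 63 79

Derivation:
push(81): heap contents = [81]
push(62): heap contents = [62, 81]
pop() → 62: heap contents = [81]
pop() → 81: heap contents = []
push(89): heap contents = [89]
pop() → 89: heap contents = []
push(53): heap contents = [53]
push(79): heap contents = [53, 79]
pop() → 53: heap contents = [79]
push(14): heap contents = [14, 79]
push(63): heap contents = [14, 63, 79]
pop() → 14: heap contents = [63, 79]
pop() → 63: heap contents = [79]
pop() → 79: heap contents = []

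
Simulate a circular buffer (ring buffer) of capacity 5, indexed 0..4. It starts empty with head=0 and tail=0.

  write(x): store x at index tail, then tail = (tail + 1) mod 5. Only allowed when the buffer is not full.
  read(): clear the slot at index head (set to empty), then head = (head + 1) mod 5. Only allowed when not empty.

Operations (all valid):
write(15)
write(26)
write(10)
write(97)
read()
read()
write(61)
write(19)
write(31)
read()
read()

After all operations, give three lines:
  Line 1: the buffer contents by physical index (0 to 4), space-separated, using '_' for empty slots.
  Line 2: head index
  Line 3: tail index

Answer: 19 31 _ _ 61
4
2

Derivation:
write(15): buf=[15 _ _ _ _], head=0, tail=1, size=1
write(26): buf=[15 26 _ _ _], head=0, tail=2, size=2
write(10): buf=[15 26 10 _ _], head=0, tail=3, size=3
write(97): buf=[15 26 10 97 _], head=0, tail=4, size=4
read(): buf=[_ 26 10 97 _], head=1, tail=4, size=3
read(): buf=[_ _ 10 97 _], head=2, tail=4, size=2
write(61): buf=[_ _ 10 97 61], head=2, tail=0, size=3
write(19): buf=[19 _ 10 97 61], head=2, tail=1, size=4
write(31): buf=[19 31 10 97 61], head=2, tail=2, size=5
read(): buf=[19 31 _ 97 61], head=3, tail=2, size=4
read(): buf=[19 31 _ _ 61], head=4, tail=2, size=3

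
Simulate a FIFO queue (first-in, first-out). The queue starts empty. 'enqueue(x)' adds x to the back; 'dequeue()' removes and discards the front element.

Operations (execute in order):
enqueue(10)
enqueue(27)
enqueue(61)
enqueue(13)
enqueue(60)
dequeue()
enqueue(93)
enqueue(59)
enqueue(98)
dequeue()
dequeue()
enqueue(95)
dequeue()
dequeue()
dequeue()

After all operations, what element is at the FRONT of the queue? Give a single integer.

enqueue(10): queue = [10]
enqueue(27): queue = [10, 27]
enqueue(61): queue = [10, 27, 61]
enqueue(13): queue = [10, 27, 61, 13]
enqueue(60): queue = [10, 27, 61, 13, 60]
dequeue(): queue = [27, 61, 13, 60]
enqueue(93): queue = [27, 61, 13, 60, 93]
enqueue(59): queue = [27, 61, 13, 60, 93, 59]
enqueue(98): queue = [27, 61, 13, 60, 93, 59, 98]
dequeue(): queue = [61, 13, 60, 93, 59, 98]
dequeue(): queue = [13, 60, 93, 59, 98]
enqueue(95): queue = [13, 60, 93, 59, 98, 95]
dequeue(): queue = [60, 93, 59, 98, 95]
dequeue(): queue = [93, 59, 98, 95]
dequeue(): queue = [59, 98, 95]

Answer: 59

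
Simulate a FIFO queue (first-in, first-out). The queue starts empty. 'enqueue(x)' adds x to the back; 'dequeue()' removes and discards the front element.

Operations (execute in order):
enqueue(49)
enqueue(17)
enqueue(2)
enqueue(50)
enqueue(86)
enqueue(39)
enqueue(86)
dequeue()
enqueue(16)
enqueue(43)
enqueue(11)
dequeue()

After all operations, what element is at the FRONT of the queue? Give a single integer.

enqueue(49): queue = [49]
enqueue(17): queue = [49, 17]
enqueue(2): queue = [49, 17, 2]
enqueue(50): queue = [49, 17, 2, 50]
enqueue(86): queue = [49, 17, 2, 50, 86]
enqueue(39): queue = [49, 17, 2, 50, 86, 39]
enqueue(86): queue = [49, 17, 2, 50, 86, 39, 86]
dequeue(): queue = [17, 2, 50, 86, 39, 86]
enqueue(16): queue = [17, 2, 50, 86, 39, 86, 16]
enqueue(43): queue = [17, 2, 50, 86, 39, 86, 16, 43]
enqueue(11): queue = [17, 2, 50, 86, 39, 86, 16, 43, 11]
dequeue(): queue = [2, 50, 86, 39, 86, 16, 43, 11]

Answer: 2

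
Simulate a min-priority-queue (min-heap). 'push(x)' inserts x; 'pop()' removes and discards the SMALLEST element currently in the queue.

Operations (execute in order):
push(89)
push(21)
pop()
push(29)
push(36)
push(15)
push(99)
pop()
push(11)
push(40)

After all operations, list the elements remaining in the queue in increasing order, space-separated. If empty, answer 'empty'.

Answer: 11 29 36 40 89 99

Derivation:
push(89): heap contents = [89]
push(21): heap contents = [21, 89]
pop() → 21: heap contents = [89]
push(29): heap contents = [29, 89]
push(36): heap contents = [29, 36, 89]
push(15): heap contents = [15, 29, 36, 89]
push(99): heap contents = [15, 29, 36, 89, 99]
pop() → 15: heap contents = [29, 36, 89, 99]
push(11): heap contents = [11, 29, 36, 89, 99]
push(40): heap contents = [11, 29, 36, 40, 89, 99]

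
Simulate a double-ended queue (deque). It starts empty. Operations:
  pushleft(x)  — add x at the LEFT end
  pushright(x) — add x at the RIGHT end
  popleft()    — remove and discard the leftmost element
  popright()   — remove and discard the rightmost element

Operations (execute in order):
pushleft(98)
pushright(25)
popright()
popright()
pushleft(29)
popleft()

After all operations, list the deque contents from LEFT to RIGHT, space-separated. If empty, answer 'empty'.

pushleft(98): [98]
pushright(25): [98, 25]
popright(): [98]
popright(): []
pushleft(29): [29]
popleft(): []

Answer: empty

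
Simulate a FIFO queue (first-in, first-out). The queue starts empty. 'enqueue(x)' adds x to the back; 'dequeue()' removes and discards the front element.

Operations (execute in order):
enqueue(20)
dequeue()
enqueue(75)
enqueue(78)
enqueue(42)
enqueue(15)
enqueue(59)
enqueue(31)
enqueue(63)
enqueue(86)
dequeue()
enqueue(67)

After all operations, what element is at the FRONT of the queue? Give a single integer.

enqueue(20): queue = [20]
dequeue(): queue = []
enqueue(75): queue = [75]
enqueue(78): queue = [75, 78]
enqueue(42): queue = [75, 78, 42]
enqueue(15): queue = [75, 78, 42, 15]
enqueue(59): queue = [75, 78, 42, 15, 59]
enqueue(31): queue = [75, 78, 42, 15, 59, 31]
enqueue(63): queue = [75, 78, 42, 15, 59, 31, 63]
enqueue(86): queue = [75, 78, 42, 15, 59, 31, 63, 86]
dequeue(): queue = [78, 42, 15, 59, 31, 63, 86]
enqueue(67): queue = [78, 42, 15, 59, 31, 63, 86, 67]

Answer: 78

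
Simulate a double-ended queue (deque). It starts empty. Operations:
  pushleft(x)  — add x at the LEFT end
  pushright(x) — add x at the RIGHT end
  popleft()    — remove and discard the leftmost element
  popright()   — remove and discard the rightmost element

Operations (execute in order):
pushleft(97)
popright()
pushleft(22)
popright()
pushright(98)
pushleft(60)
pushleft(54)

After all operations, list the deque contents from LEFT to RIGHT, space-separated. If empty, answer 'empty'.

pushleft(97): [97]
popright(): []
pushleft(22): [22]
popright(): []
pushright(98): [98]
pushleft(60): [60, 98]
pushleft(54): [54, 60, 98]

Answer: 54 60 98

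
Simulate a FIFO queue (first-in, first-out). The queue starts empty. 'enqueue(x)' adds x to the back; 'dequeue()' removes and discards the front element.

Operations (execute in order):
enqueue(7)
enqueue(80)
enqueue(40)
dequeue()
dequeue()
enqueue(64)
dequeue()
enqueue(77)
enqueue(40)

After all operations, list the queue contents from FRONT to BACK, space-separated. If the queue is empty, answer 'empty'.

Answer: 64 77 40

Derivation:
enqueue(7): [7]
enqueue(80): [7, 80]
enqueue(40): [7, 80, 40]
dequeue(): [80, 40]
dequeue(): [40]
enqueue(64): [40, 64]
dequeue(): [64]
enqueue(77): [64, 77]
enqueue(40): [64, 77, 40]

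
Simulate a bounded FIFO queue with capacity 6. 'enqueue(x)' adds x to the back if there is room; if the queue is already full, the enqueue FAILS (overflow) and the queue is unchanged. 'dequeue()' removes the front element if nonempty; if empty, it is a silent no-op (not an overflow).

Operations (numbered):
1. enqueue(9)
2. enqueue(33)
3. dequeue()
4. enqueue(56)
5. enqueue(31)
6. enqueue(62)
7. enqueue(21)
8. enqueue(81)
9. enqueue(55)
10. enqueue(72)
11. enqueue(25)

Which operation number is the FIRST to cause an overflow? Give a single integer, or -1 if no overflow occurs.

Answer: 9

Derivation:
1. enqueue(9): size=1
2. enqueue(33): size=2
3. dequeue(): size=1
4. enqueue(56): size=2
5. enqueue(31): size=3
6. enqueue(62): size=4
7. enqueue(21): size=5
8. enqueue(81): size=6
9. enqueue(55): size=6=cap → OVERFLOW (fail)
10. enqueue(72): size=6=cap → OVERFLOW (fail)
11. enqueue(25): size=6=cap → OVERFLOW (fail)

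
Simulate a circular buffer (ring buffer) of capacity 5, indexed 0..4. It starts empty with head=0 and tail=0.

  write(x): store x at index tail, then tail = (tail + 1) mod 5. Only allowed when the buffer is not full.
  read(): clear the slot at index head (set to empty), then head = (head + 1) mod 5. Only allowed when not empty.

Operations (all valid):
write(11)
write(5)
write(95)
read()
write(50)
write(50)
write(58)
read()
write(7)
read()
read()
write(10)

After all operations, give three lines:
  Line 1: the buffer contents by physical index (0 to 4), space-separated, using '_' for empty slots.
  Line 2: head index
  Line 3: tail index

Answer: 58 7 10 _ 50
4
3

Derivation:
write(11): buf=[11 _ _ _ _], head=0, tail=1, size=1
write(5): buf=[11 5 _ _ _], head=0, tail=2, size=2
write(95): buf=[11 5 95 _ _], head=0, tail=3, size=3
read(): buf=[_ 5 95 _ _], head=1, tail=3, size=2
write(50): buf=[_ 5 95 50 _], head=1, tail=4, size=3
write(50): buf=[_ 5 95 50 50], head=1, tail=0, size=4
write(58): buf=[58 5 95 50 50], head=1, tail=1, size=5
read(): buf=[58 _ 95 50 50], head=2, tail=1, size=4
write(7): buf=[58 7 95 50 50], head=2, tail=2, size=5
read(): buf=[58 7 _ 50 50], head=3, tail=2, size=4
read(): buf=[58 7 _ _ 50], head=4, tail=2, size=3
write(10): buf=[58 7 10 _ 50], head=4, tail=3, size=4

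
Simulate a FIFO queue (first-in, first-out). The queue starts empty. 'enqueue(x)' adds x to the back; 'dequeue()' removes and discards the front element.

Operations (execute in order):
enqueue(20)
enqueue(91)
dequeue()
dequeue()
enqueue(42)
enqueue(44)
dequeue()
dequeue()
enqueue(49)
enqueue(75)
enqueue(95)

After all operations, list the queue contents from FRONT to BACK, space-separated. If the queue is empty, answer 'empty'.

enqueue(20): [20]
enqueue(91): [20, 91]
dequeue(): [91]
dequeue(): []
enqueue(42): [42]
enqueue(44): [42, 44]
dequeue(): [44]
dequeue(): []
enqueue(49): [49]
enqueue(75): [49, 75]
enqueue(95): [49, 75, 95]

Answer: 49 75 95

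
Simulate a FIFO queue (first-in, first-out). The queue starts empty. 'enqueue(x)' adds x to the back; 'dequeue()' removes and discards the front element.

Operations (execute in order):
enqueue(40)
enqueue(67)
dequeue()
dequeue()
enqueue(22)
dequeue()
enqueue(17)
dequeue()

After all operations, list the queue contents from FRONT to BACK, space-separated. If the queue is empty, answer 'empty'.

enqueue(40): [40]
enqueue(67): [40, 67]
dequeue(): [67]
dequeue(): []
enqueue(22): [22]
dequeue(): []
enqueue(17): [17]
dequeue(): []

Answer: empty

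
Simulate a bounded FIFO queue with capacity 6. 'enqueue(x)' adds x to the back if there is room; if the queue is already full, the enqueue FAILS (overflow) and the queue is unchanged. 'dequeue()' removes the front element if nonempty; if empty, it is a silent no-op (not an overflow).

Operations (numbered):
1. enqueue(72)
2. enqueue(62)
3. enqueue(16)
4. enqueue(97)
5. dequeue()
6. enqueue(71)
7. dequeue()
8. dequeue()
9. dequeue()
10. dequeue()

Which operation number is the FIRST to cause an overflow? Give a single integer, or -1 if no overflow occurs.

Answer: -1

Derivation:
1. enqueue(72): size=1
2. enqueue(62): size=2
3. enqueue(16): size=3
4. enqueue(97): size=4
5. dequeue(): size=3
6. enqueue(71): size=4
7. dequeue(): size=3
8. dequeue(): size=2
9. dequeue(): size=1
10. dequeue(): size=0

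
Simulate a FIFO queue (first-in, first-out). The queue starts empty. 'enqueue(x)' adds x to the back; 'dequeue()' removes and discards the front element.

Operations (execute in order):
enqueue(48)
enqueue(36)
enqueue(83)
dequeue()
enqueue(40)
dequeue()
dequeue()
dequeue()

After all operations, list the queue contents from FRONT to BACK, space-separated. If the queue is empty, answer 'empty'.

Answer: empty

Derivation:
enqueue(48): [48]
enqueue(36): [48, 36]
enqueue(83): [48, 36, 83]
dequeue(): [36, 83]
enqueue(40): [36, 83, 40]
dequeue(): [83, 40]
dequeue(): [40]
dequeue(): []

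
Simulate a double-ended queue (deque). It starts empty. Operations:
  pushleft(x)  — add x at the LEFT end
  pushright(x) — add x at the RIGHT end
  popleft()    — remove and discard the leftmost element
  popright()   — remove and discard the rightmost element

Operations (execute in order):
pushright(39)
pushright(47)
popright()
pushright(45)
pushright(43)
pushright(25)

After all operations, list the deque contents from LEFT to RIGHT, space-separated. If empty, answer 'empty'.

Answer: 39 45 43 25

Derivation:
pushright(39): [39]
pushright(47): [39, 47]
popright(): [39]
pushright(45): [39, 45]
pushright(43): [39, 45, 43]
pushright(25): [39, 45, 43, 25]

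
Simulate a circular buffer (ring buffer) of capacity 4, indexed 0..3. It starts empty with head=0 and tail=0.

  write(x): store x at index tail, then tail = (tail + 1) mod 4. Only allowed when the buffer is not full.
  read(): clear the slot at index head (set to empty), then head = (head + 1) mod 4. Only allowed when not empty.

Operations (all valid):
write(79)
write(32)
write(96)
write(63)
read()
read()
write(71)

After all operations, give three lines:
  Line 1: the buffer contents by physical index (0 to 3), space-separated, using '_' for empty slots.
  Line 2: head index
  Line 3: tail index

write(79): buf=[79 _ _ _], head=0, tail=1, size=1
write(32): buf=[79 32 _ _], head=0, tail=2, size=2
write(96): buf=[79 32 96 _], head=0, tail=3, size=3
write(63): buf=[79 32 96 63], head=0, tail=0, size=4
read(): buf=[_ 32 96 63], head=1, tail=0, size=3
read(): buf=[_ _ 96 63], head=2, tail=0, size=2
write(71): buf=[71 _ 96 63], head=2, tail=1, size=3

Answer: 71 _ 96 63
2
1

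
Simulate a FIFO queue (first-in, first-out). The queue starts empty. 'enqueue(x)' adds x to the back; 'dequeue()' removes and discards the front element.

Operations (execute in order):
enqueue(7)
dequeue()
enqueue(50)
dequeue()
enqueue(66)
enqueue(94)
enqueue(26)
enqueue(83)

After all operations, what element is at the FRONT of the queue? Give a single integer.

enqueue(7): queue = [7]
dequeue(): queue = []
enqueue(50): queue = [50]
dequeue(): queue = []
enqueue(66): queue = [66]
enqueue(94): queue = [66, 94]
enqueue(26): queue = [66, 94, 26]
enqueue(83): queue = [66, 94, 26, 83]

Answer: 66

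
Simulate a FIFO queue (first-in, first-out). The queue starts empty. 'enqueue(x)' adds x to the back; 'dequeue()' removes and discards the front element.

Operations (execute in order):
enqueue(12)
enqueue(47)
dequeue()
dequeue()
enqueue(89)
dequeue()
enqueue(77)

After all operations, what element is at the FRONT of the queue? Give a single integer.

enqueue(12): queue = [12]
enqueue(47): queue = [12, 47]
dequeue(): queue = [47]
dequeue(): queue = []
enqueue(89): queue = [89]
dequeue(): queue = []
enqueue(77): queue = [77]

Answer: 77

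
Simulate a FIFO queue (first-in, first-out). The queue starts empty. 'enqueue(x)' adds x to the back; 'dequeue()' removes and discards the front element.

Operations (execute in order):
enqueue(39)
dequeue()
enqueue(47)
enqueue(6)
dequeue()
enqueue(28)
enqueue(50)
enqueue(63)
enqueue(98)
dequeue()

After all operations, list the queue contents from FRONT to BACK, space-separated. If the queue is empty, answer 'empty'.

Answer: 28 50 63 98

Derivation:
enqueue(39): [39]
dequeue(): []
enqueue(47): [47]
enqueue(6): [47, 6]
dequeue(): [6]
enqueue(28): [6, 28]
enqueue(50): [6, 28, 50]
enqueue(63): [6, 28, 50, 63]
enqueue(98): [6, 28, 50, 63, 98]
dequeue(): [28, 50, 63, 98]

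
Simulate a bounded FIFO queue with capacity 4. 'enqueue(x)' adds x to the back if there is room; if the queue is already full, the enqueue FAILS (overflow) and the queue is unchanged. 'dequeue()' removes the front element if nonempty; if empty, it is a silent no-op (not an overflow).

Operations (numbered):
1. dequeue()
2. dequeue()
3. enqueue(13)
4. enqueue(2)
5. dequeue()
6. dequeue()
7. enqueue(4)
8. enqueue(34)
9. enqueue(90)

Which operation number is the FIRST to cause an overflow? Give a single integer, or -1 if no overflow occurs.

Answer: -1

Derivation:
1. dequeue(): empty, no-op, size=0
2. dequeue(): empty, no-op, size=0
3. enqueue(13): size=1
4. enqueue(2): size=2
5. dequeue(): size=1
6. dequeue(): size=0
7. enqueue(4): size=1
8. enqueue(34): size=2
9. enqueue(90): size=3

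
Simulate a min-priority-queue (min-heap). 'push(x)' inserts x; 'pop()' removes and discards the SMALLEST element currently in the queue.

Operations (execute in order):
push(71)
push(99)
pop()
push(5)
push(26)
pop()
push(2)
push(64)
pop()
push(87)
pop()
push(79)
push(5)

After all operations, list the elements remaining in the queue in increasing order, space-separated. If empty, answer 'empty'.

push(71): heap contents = [71]
push(99): heap contents = [71, 99]
pop() → 71: heap contents = [99]
push(5): heap contents = [5, 99]
push(26): heap contents = [5, 26, 99]
pop() → 5: heap contents = [26, 99]
push(2): heap contents = [2, 26, 99]
push(64): heap contents = [2, 26, 64, 99]
pop() → 2: heap contents = [26, 64, 99]
push(87): heap contents = [26, 64, 87, 99]
pop() → 26: heap contents = [64, 87, 99]
push(79): heap contents = [64, 79, 87, 99]
push(5): heap contents = [5, 64, 79, 87, 99]

Answer: 5 64 79 87 99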